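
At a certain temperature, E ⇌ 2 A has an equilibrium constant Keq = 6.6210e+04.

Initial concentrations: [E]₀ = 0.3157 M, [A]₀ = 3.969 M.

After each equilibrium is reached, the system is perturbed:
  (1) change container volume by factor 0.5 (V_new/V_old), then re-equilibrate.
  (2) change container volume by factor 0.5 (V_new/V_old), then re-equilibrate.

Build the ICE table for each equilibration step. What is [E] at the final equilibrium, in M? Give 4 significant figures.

Q₀ = 49.9 vs Keq = 6.6210e+04 ⇒ Q<K, forward
Step 1:
                  E         A
  I          0.3157     3.969
  C         -0.3154    0.6308
  E       3.1956e-04       4.6
  solve Keq expr → x = 0.3154; check Q = 6.6210e+04
Then change container volume by factor 0.5 (V_new/V_old).
Step 2:
                  E         A
  I       6.3911e-04       9.2
  C       6.3876e-04 -0.001278
  E        0.001278     9.198
  solve Keq expr → x = -6.3876e-04; check Q = 6.6210e+04
Then change container volume by factor 0.5 (V_new/V_old).
Step 3:
                  E         A
  I        0.002556      18.4
  C        0.002553 -0.005106
  E        0.005109     18.39
  solve Keq expr → x = -0.002553; check Q = 6.6210e+04

[E]_eq = 0.005109 M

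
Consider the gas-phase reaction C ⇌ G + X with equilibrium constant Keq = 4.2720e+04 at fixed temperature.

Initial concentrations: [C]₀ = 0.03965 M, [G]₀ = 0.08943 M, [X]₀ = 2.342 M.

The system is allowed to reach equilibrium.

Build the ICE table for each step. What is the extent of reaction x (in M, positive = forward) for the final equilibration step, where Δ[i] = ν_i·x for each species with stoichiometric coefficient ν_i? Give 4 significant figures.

x = 0.03964 M

Q₀ = 5.282 vs Keq = 4.2720e+04 ⇒ Q<K, forward
Step 1:
                   C          G          X
  init       0.03965    0.08943      2.342
  Δ         -0.03964    0.03964    0.03964
  eq      7.1958e-06     0.1291      2.382
  solve Keq expr → x = 0.03964; check Q = 4.2720e+04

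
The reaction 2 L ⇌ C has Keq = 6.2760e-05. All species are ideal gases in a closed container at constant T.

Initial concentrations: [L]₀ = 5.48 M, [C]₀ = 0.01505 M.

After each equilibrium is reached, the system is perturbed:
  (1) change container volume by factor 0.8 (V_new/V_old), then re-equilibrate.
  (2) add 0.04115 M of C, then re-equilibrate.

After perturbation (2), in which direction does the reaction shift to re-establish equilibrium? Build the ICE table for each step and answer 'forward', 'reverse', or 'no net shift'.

Q₀ = 5.0116e-04 vs Keq = 6.2760e-05 ⇒ Q>K, reverse
Step 1:
                   L          C
  Initial       5.48    0.01505
  Change     0.02629   -0.01315
  Equil        5.506   0.001903
  solve Keq expr → x = -0.01315; check Q = 6.2760e-05
Then change container volume by factor 0.8 (V_new/V_old).
Step 2:
                   L          C
  Initial      6.883   0.002379
  Change   -0.001187 5.9361e-04
  Equil        6.882   0.002972
  solve Keq expr → x = 5.9361e-04; check Q = 6.2760e-05
Then add 0.04115 M of C.
Step 3:
                   L          C
  Initial      6.882    0.04412
  Change     0.08216   -0.04108
  Equil        6.964   0.003044
  solve Keq expr → x = -0.04108; check Q = 6.2760e-05

Direction: reverse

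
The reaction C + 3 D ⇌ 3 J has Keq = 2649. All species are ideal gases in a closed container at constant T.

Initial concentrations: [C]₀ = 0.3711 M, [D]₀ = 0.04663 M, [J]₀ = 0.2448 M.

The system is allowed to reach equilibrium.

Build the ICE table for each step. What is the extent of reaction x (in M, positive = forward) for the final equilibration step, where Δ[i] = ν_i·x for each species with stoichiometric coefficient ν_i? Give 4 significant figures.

Q₀ = 389.9 vs Keq = 2649 ⇒ Q<K, forward
Step 1:
                    C           D           J
  init         0.3711     0.04663      0.2448
  Δ         -0.006618    -0.01985     0.01985
  eq           0.3645     0.02678      0.2647
  solve Keq expr → x = 0.006618; check Q = 2649

x = 0.006618 M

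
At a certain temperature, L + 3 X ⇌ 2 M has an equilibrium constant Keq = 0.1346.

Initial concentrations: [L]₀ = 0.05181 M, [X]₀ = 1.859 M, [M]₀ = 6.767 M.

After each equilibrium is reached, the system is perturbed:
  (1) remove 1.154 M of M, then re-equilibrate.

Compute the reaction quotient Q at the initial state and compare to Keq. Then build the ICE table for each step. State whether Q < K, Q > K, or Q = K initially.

Q₀ = 137.6; Q > K (proceeds reverse)

Q₀ = 137.6 vs Keq = 0.1346 ⇒ Q>K, reverse
Step 1:
                  L         X         M
  I         0.05181     1.859     6.767
  C           1.094     3.282    -2.188
  E           1.146     5.141     4.579
  solve Keq expr → x = -1.094; check Q = 0.1346
Then remove 1.154 M of M.
Step 2:
                  L         X         M
  I           1.146     5.141     3.425
  C         -0.1494   -0.4483    0.2989
  E          0.9965     4.693     3.724
  solve Keq expr → x = 0.1494; check Q = 0.1346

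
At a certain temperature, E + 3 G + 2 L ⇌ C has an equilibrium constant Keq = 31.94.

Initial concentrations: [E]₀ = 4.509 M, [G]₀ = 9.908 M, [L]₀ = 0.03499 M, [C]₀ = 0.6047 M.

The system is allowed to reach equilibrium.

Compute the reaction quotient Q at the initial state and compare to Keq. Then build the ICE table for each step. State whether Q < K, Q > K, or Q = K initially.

Q₀ = 0.1126 vs Keq = 31.94 ⇒ Q<K, forward
Step 1:
                   E          G          L          C
  I            4.509      9.908    0.03499     0.6047
  C         -0.01643    -0.0493   -0.03286    0.01643
  E            4.493      9.859   0.002125     0.6211
  solve Keq expr → x = 0.01643; check Q = 31.94

Q₀ = 0.1126; Q < K (proceeds forward)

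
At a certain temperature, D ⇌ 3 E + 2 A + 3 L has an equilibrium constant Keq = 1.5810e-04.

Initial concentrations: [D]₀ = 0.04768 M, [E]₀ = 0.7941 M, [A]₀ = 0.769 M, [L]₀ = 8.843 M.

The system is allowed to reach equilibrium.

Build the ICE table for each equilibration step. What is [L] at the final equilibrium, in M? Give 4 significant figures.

[L]_eq = 8.06 M

Q₀ = 4295 vs Keq = 1.5810e-04 ⇒ Q>K, reverse
Step 1:
                    D           E           A           L
  I           0.04768      0.7941       0.769       8.843
  C            0.2609     -0.7826     -0.5217     -0.7826
  E            0.3085     0.01151      0.2473        8.06
  solve Keq expr → x = -0.2609; check Q = 1.5810e-04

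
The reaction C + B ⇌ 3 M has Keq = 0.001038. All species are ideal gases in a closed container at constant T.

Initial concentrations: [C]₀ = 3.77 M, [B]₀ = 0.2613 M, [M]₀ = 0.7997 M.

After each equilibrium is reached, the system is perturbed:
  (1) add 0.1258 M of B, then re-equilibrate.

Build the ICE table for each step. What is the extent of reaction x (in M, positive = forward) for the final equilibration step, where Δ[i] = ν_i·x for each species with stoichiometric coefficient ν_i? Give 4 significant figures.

Q₀ = 0.5192 vs Keq = 0.001038 ⇒ Q>K, reverse
Step 1:
                    C           B           M
  Initial        3.77      0.2613      0.7997
  Change       0.2245      0.2245     -0.6734
  Equil         3.994      0.4858      0.1263
  solve Keq expr → x = -0.2245; check Q = 0.001038
Then add 0.1258 M of B.
Step 2:
                    C           B           M
  Initial       3.994      0.6116      0.1263
  Change    -0.003265   -0.003265    0.009796
  Equil         3.991      0.6083      0.1361
  solve Keq expr → x = 0.003265; check Q = 0.001038

x = 0.003265 M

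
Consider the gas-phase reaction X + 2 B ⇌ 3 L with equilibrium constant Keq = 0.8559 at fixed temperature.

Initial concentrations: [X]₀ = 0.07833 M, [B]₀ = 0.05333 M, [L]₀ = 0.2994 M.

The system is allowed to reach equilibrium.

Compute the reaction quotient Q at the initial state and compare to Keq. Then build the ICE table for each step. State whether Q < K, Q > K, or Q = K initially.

Q₀ = 120.5 vs Keq = 0.8559 ⇒ Q>K, reverse
Step 1:
                  X         B         L
  init      0.07833   0.05333    0.2994
  Δ         0.05268    0.1054   -0.1581
  eq          0.131    0.1587    0.1413
  solve Keq expr → x = -0.05268; check Q = 0.8559

Q₀ = 120.5; Q > K (proceeds reverse)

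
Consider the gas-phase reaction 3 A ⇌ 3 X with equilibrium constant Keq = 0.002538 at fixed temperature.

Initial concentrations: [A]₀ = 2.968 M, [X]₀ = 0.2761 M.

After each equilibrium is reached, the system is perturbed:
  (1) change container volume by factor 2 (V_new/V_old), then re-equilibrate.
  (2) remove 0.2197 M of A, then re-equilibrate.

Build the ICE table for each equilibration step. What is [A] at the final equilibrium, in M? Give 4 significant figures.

[A]_eq = 1.234 M

Q₀ = 8.0502e-04 vs Keq = 0.002538 ⇒ Q<K, forward
Step 1:
                    A           X
  Initial       2.968      0.2761
  Change      -0.1133      0.1133
  Equil         2.855      0.3894
  solve Keq expr → x = 0.03777; check Q = 0.002538
Then change container volume by factor 2 (V_new/V_old).
Step 2:
                    A           X
  Initial       1.427      0.1947
  Change            0           0
  Equil         1.427      0.1947
  solve Keq expr → x = 0; check Q = 0.002538
Then remove 0.2197 M of A.
Step 3:
                    A           X
  Initial       1.208      0.1947
  Change      0.02637    -0.02637
  Equil         1.234      0.1683
  solve Keq expr → x = -0.00879; check Q = 0.002538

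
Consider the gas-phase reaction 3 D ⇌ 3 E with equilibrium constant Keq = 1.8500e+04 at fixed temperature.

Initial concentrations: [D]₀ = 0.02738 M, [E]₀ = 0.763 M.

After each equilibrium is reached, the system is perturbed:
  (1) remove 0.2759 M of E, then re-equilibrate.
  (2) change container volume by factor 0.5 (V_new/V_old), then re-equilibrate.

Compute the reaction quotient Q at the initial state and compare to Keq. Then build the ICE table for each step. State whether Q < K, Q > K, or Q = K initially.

Q₀ = 2.1641e+04 vs Keq = 1.8500e+04 ⇒ Q>K, reverse
Step 1:
                   D          E
  Initial    0.02738      0.763
  Change    0.001416  -0.001416
  Equil       0.0288     0.7616
  solve Keq expr → x = -4.7190e-04; check Q = 1.8500e+04
Then remove 0.2759 M of E.
Step 2:
                   D          E
  Initial     0.0288     0.4857
  Change    -0.01005    0.01005
  Equil      0.01874     0.4957
  solve Keq expr → x = 0.003351; check Q = 1.8500e+04
Then change container volume by factor 0.5 (V_new/V_old).
Step 3:
                   D          E
  Initial    0.03749     0.9915
  Change           0          0
  Equil      0.03749     0.9915
  solve Keq expr → x = 0; check Q = 1.8500e+04

Q₀ = 2.1641e+04; Q > K (proceeds reverse)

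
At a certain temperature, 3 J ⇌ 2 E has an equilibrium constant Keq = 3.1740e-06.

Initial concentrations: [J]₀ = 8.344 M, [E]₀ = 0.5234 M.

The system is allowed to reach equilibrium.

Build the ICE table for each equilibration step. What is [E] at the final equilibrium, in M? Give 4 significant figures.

[E]_eq = 0.04855 M

Q₀ = 4.7157e-04 vs Keq = 3.1740e-06 ⇒ Q>K, reverse
Step 1:
                  J         E
  init        8.344    0.5234
  Δ          0.7123   -0.4748
  eq          9.056   0.04855
  solve Keq expr → x = -0.2374; check Q = 3.1740e-06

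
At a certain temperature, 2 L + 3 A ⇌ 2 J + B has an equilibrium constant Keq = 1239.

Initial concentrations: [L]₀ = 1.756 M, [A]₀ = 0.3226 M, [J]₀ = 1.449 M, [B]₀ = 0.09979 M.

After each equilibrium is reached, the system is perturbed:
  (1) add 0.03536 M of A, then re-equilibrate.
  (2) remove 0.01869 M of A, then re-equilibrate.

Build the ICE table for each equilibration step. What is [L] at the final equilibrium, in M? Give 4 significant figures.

[L]_eq = 1.567 M

Q₀ = 2.024 vs Keq = 1239 ⇒ Q<K, forward
Step 1:
                    L           A           J           B
  Initial       1.756      0.3226       1.449     0.09979
  Change      -0.1787      -0.268      0.1787     0.08934
  Equil         1.577     0.05458       1.628      0.1891
  solve Keq expr → x = 0.08934; check Q = 1239
Then add 0.03536 M of A.
Step 2:
                    L           A           J           B
  Initial       1.577     0.08994       1.628      0.1891
  Change     -0.02218    -0.03328     0.02218     0.01109
  Equil         1.555     0.05666        1.65      0.2002
  solve Keq expr → x = 0.01109; check Q = 1239
Then remove 0.01869 M of A.
Step 3:
                    L           A           J           B
  Initial       1.555     0.03797        1.65      0.2002
  Change      0.01172     0.01759    -0.01172   -0.005862
  Equil         1.567     0.05556       1.638      0.1944
  solve Keq expr → x = -0.005862; check Q = 1239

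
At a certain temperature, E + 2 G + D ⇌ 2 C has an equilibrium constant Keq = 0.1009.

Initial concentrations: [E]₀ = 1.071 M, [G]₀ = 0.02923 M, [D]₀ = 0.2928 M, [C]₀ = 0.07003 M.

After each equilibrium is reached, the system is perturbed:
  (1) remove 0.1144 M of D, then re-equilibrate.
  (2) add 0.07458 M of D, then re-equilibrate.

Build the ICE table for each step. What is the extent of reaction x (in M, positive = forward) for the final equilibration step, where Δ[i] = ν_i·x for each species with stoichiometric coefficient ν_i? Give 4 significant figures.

x = 9.1049e-04 M

Q₀ = 18.3 vs Keq = 0.1009 ⇒ Q>K, reverse
Step 1:
                   E          G          D          C
  init         1.071    0.02923     0.2928    0.07003
  Δ          0.02715     0.0543    0.02715    -0.0543
  eq           1.098    0.08353       0.32    0.01573
  solve Keq expr → x = -0.02715; check Q = 0.1009
Then remove 0.1144 M of D.
Step 2:
                   E          G          D          C
  init         1.098    0.08353     0.2056    0.01573
  Δ         0.001334   0.002669   0.001334  -0.002669
  eq           1.099     0.0862     0.2069    0.01306
  solve Keq expr → x = -0.001334; check Q = 0.1009
Then add 0.07458 M of D.
Step 3:
                   E          G          D          C
  init         1.099     0.0862     0.2815    0.01306
  Δ       -9.1049e-04  -0.001821 -9.1049e-04   0.001821
  eq           1.099    0.08438     0.2806    0.01488
  solve Keq expr → x = 9.1049e-04; check Q = 0.1009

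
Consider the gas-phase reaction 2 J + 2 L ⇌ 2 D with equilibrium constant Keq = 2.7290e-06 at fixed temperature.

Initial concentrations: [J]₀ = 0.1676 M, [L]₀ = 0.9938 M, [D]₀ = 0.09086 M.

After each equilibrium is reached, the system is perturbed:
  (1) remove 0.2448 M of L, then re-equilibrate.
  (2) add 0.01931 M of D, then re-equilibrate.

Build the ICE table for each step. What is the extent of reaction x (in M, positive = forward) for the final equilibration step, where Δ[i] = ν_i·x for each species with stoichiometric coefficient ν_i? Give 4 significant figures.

x = -0.009637 M

Q₀ = 0.2976 vs Keq = 2.7290e-06 ⇒ Q>K, reverse
Step 1:
                  J         L         D
  Initial    0.1676    0.9938   0.09086
  Change     0.0904    0.0904   -0.0904
  Equil       0.258     1.084 4.6209e-04
  solve Keq expr → x = -0.0452; check Q = 2.7290e-06
Then remove 0.2448 M of L.
Step 2:
                  J         L         D
  Initial     0.258    0.8394 4.6209e-04
  Change  1.0415e-04 1.0415e-04 -1.0415e-04
  Equil      0.2581    0.8395 3.5794e-04
  solve Keq expr → x = -5.2073e-05; check Q = 2.7290e-06
Then add 0.01931 M of D.
Step 3:
                  J         L         D
  Initial    0.2581    0.8395   0.01967
  Change    0.01927   0.01927  -0.01927
  Equil      0.2774    0.8588 3.9351e-04
  solve Keq expr → x = -0.009637; check Q = 2.7290e-06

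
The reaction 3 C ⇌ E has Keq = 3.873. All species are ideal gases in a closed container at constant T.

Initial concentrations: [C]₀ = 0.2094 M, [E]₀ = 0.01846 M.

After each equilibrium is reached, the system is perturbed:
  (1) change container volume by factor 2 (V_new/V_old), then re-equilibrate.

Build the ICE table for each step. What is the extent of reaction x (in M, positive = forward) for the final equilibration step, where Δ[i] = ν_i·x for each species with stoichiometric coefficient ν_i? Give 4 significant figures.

Q₀ = 2.01 vs Keq = 3.873 ⇒ Q<K, forward
Step 1:
                  C         E
  Initial    0.2094   0.01846
  Change   -0.02159  0.007197
  Equil      0.1878   0.02566
  solve Keq expr → x = 0.007197; check Q = 3.873
Then change container volume by factor 2 (V_new/V_old).
Step 2:
                  C         E
  Initial    0.0939   0.01283
  Change     0.0209 -0.006968
  Equil      0.1148  0.005861
  solve Keq expr → x = -0.006968; check Q = 3.873

x = -0.006968 M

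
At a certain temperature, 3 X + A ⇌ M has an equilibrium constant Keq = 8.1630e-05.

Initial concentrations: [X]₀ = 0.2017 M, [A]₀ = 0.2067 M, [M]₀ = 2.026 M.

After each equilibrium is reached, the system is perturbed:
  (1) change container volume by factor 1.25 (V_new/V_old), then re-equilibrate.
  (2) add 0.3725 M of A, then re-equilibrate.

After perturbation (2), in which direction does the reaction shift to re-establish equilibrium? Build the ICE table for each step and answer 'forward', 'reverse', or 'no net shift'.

Direction: forward

Q₀ = 1194 vs Keq = 8.1630e-05 ⇒ Q>K, reverse
Step 1:
                  X         A         M
  init       0.2017    0.2067     2.026
  Δ           5.953     1.984    -1.984
  eq          6.155     2.191    0.0417
  solve Keq expr → x = -1.984; check Q = 8.1630e-05
Then change container volume by factor 1.25 (V_new/V_old).
Step 2:
                  X         A         M
  init        4.924     1.753   0.03336
  Δ         0.04689   0.01563  -0.01563
  eq          4.971     1.768   0.01773
  solve Keq expr → x = -0.01563; check Q = 8.1630e-05
Then add 0.3725 M of A.
Step 3:
                  X         A         M
  init        4.971     2.141   0.01773
  Δ        -0.01068 -0.003561  0.003561
  eq           4.96     2.137   0.02129
  solve Keq expr → x = 0.003561; check Q = 8.1630e-05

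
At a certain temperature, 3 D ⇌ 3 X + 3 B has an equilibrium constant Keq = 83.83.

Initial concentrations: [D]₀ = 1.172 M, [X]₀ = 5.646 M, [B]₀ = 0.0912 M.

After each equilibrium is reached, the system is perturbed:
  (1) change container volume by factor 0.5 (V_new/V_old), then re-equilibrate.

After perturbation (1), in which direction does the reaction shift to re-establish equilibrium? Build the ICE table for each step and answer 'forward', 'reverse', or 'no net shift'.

Direction: reverse

Q₀ = 0.08481 vs Keq = 83.83 ⇒ Q<K, forward
Step 1:
                   D          X          B
  init         1.172      5.646     0.0912
  Δ          -0.4373     0.4373     0.4373
  eq          0.7347      6.083     0.5285
  solve Keq expr → x = 0.1458; check Q = 83.83
Then change container volume by factor 0.5 (V_new/V_old).
Step 2:
                   D          X          B
  init         1.469      12.17      1.057
  Δ           0.3733    -0.3733    -0.3733
  eq           1.843      11.79     0.6838
  solve Keq expr → x = -0.1244; check Q = 83.83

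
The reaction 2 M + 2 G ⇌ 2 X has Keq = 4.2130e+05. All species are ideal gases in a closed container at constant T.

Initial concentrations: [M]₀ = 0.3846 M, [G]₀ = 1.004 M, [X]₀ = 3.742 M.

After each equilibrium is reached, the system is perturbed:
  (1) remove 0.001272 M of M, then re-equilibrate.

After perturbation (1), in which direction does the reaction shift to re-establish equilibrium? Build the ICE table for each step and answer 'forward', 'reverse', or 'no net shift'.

Q₀ = 93.91 vs Keq = 4.2130e+05 ⇒ Q<K, forward
Step 1:
                  M         G         X
  init       0.3846     1.004     3.742
  Δ         -0.3745   -0.3745    0.3745
  eq        0.01008    0.6295     4.117
  solve Keq expr → x = 0.1873; check Q = 4.2130e+05
Then remove 0.001272 M of M.
Step 2:
                  M         G         X
  init     0.008803    0.6295     4.117
  Δ        0.001249  0.001249 -0.001249
  eq        0.01005    0.6307     4.115
  solve Keq expr → x = -6.2450e-04; check Q = 4.2130e+05

Direction: reverse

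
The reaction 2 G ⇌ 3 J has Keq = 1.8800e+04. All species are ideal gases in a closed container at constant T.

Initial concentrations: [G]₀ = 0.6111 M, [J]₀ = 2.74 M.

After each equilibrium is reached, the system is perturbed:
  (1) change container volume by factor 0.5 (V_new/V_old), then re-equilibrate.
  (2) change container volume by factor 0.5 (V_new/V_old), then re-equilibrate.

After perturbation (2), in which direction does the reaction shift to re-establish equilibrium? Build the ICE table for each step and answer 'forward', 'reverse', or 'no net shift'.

Direction: reverse

Q₀ = 55.08 vs Keq = 1.8800e+04 ⇒ Q<K, forward
Step 1:
                  G         J
  Initial    0.6111      2.74
  Change    -0.5616    0.8425
  Equil     0.04945     3.582
  solve Keq expr → x = 0.2808; check Q = 1.8800e+04
Then change container volume by factor 0.5 (V_new/V_old).
Step 2:
                  G         J
  Initial   0.09891     7.165
  Change    0.03925  -0.05887
  Equil      0.1382     7.106
  solve Keq expr → x = -0.01962; check Q = 1.8800e+04
Then change container volume by factor 0.5 (V_new/V_old).
Step 3:
                  G         J
  Initial    0.2763     14.21
  Change     0.1078   -0.1617
  Equil      0.3841     14.05
  solve Keq expr → x = -0.0539; check Q = 1.8800e+04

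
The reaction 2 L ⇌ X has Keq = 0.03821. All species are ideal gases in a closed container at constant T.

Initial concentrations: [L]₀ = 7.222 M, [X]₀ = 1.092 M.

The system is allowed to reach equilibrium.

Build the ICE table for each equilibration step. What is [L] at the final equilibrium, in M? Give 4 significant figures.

Q₀ = 0.02094 vs Keq = 0.03821 ⇒ Q<K, forward
Step 1:
                   L          X
  init         7.222      1.092
  Δ          -0.8849     0.4425
  eq           6.337      1.534
  solve Keq expr → x = 0.4425; check Q = 0.03821

[L]_eq = 6.337 M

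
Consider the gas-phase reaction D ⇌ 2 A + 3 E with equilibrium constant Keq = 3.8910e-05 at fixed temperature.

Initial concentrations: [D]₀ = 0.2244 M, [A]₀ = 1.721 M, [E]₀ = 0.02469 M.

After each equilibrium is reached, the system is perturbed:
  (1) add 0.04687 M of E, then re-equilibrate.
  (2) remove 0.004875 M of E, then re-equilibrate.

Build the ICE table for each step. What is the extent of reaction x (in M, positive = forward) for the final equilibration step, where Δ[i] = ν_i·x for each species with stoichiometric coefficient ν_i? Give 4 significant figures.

x = 0.001608 M

Q₀ = 1.9866e-04 vs Keq = 3.8910e-05 ⇒ Q>K, reverse
Step 1:
                   D          A          E
  I           0.2244      1.721    0.02469
  C         0.003414  -0.006827   -0.01024
  E           0.2278      1.714    0.01445
  solve Keq expr → x = -0.003414; check Q = 3.8910e-05
Then add 0.04687 M of E.
Step 2:
                   D          A          E
  I           0.2278      1.714    0.06132
  C          0.01546   -0.03091   -0.04637
  E           0.2433      1.683    0.01495
  solve Keq expr → x = -0.01546; check Q = 3.8910e-05
Then remove 0.004875 M of E.
Step 3:
                   D          A          E
  I           0.2433      1.683    0.01007
  C        -0.001608   0.003215   0.004823
  E           0.2417      1.686     0.0149
  solve Keq expr → x = 0.001608; check Q = 3.8910e-05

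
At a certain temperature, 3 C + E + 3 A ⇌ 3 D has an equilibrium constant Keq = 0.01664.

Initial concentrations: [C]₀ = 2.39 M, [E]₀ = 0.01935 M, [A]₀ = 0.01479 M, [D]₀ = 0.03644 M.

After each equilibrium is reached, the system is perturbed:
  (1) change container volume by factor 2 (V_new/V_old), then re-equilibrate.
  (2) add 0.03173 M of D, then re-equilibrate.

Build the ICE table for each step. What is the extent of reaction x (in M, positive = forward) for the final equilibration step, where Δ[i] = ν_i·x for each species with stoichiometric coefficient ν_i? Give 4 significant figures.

Q₀ = 56.62 vs Keq = 0.01664 ⇒ Q>K, reverse
Step 1:
                   C          E          A          D
  init          2.39    0.01935    0.01479    0.03644
  Δ          0.02829    0.00943    0.02829   -0.02829
  eq           2.418    0.02878    0.04308   0.008151
  solve Keq expr → x = -0.00943; check Q = 0.01664
Then change container volume by factor 2 (V_new/V_old).
Step 2:
                   C          E          A          D
  init         1.209    0.01439    0.02154   0.004075
  Δ         0.002255 7.5159e-04   0.002255  -0.002255
  eq           1.211    0.01514    0.02379   0.001821
  solve Keq expr → x = -7.5159e-04; check Q = 0.01664
Then add 0.03173 M of D.
Step 3:
                   C          E          A          D
  init         1.211    0.01514    0.02379    0.03355
  Δ          0.02871    0.00957    0.02871   -0.02871
  eq            1.24    0.02471     0.0525   0.004842
  solve Keq expr → x = -0.00957; check Q = 0.01664

x = -0.00957 M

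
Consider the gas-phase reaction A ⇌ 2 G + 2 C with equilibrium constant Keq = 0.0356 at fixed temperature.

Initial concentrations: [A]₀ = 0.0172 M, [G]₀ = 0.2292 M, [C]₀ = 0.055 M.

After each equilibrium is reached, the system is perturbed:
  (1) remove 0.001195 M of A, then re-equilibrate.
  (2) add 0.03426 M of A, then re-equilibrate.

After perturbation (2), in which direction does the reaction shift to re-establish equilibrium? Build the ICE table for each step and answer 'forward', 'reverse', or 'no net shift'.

Q₀ = 0.009239 vs Keq = 0.0356 ⇒ Q<K, forward
Step 1:
                   A          G          C
  Initial     0.0172     0.2292      0.055
  Change   -0.008422    0.01684    0.01684
  Equil     0.008778      0.246    0.07184
  solve Keq expr → x = 0.008422; check Q = 0.0356
Then remove 0.001195 M of A.
Step 2:
                   A          G          C
  Initial   0.007583      0.246    0.07184
  Change  7.3758e-04  -0.001475  -0.001475
  Equil      0.00832     0.2446    0.07037
  solve Keq expr → x = -7.3758e-04; check Q = 0.0356
Then add 0.03426 M of A.
Step 3:
                   A          G          C
  Initial    0.04258     0.2446    0.07037
  Change    -0.01781    0.03562    0.03562
  Equil      0.02477     0.2802      0.106
  solve Keq expr → x = 0.01781; check Q = 0.0356

Direction: forward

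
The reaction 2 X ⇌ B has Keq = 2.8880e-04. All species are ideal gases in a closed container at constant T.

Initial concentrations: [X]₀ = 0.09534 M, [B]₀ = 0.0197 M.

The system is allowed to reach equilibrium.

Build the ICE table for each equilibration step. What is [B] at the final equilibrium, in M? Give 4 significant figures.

Q₀ = 2.167 vs Keq = 2.8880e-04 ⇒ Q>K, reverse
Step 1:
                    X           B
  Initial     0.09534      0.0197
  Change      0.03939    -0.01969
  Equil        0.1347  5.2423e-06
  solve Keq expr → x = -0.01969; check Q = 2.8880e-04

[B]_eq = 5.2423e-06 M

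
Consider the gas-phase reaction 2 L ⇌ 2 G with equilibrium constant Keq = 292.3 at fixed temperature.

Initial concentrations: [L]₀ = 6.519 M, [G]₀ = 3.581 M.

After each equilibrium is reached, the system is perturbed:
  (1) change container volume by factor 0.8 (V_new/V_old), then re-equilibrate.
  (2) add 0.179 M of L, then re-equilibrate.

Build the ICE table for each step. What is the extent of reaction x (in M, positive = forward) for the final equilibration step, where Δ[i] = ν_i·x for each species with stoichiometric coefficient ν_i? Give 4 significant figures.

Q₀ = 0.3017 vs Keq = 292.3 ⇒ Q<K, forward
Step 1:
                    L           G
  Initial       6.519       3.581
  Change       -5.961       5.961
  Equil        0.5581       9.542
  solve Keq expr → x = 2.98; check Q = 292.3
Then change container volume by factor 0.8 (V_new/V_old).
Step 2:
                    L           G
  Initial      0.6976       11.93
  Change            0           0
  Equil        0.6976       11.93
  solve Keq expr → x = 0; check Q = 292.3
Then add 0.179 M of L.
Step 3:
                    L           G
  Initial      0.8766       11.93
  Change      -0.1691      0.1691
  Equil        0.7075        12.1
  solve Keq expr → x = 0.08455; check Q = 292.3

x = 0.08455 M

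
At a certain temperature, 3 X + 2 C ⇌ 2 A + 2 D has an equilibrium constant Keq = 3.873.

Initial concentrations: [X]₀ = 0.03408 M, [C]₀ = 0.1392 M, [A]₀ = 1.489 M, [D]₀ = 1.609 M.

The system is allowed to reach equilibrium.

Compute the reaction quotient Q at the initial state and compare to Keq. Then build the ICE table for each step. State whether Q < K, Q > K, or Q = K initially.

Q₀ = 7.4838e+06 vs Keq = 3.873 ⇒ Q>K, reverse
Step 1:
                    X           C           A           D
  Initial     0.03408      0.1392       1.489       1.609
  Change       0.8047      0.5365     -0.5365     -0.5365
  Equil        0.8388      0.6757      0.9525       1.073
  solve Keq expr → x = -0.2682; check Q = 3.873

Q₀ = 7.4838e+06; Q > K (proceeds reverse)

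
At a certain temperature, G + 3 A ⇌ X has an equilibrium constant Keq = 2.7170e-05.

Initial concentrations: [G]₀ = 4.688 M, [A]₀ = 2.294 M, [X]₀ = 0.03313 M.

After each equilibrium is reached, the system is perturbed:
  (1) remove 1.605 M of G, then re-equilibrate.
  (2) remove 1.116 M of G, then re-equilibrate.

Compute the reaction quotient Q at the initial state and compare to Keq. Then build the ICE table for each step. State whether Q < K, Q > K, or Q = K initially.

Q₀ = 5.8540e-04; Q > K (proceeds reverse)

Q₀ = 5.8540e-04 vs Keq = 2.7170e-05 ⇒ Q>K, reverse
Step 1:
                   G          A          X
  Initial      4.688      2.294    0.03313
  Change     0.03138    0.09415   -0.03138
  Equil        4.719      2.388   0.001746
  solve Keq expr → x = -0.03138; check Q = 2.7170e-05
Then remove 1.605 M of G.
Step 2:
                   G          A          X
  Initial      3.114      2.388   0.001746
  Change  5.9116e-04   0.001773 -5.9116e-04
  Equil        3.115       2.39   0.001155
  solve Keq expr → x = -5.9116e-04; check Q = 2.7170e-05
Then remove 1.116 M of G.
Step 3:
                   G          A          X
  Initial      1.999       2.39   0.001155
  Change  4.1260e-04   0.001238 -4.1260e-04
  Equil        1.999      2.391 7.4270e-04
  solve Keq expr → x = -4.1260e-04; check Q = 2.7170e-05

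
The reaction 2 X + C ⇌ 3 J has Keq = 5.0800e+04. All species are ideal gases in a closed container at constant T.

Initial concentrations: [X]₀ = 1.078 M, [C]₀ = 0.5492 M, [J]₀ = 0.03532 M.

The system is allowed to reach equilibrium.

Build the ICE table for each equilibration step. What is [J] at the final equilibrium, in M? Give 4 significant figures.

[J]_eq = 1.581 M

Q₀ = 6.9039e-05 vs Keq = 5.0800e+04 ⇒ Q<K, forward
Step 1:
                  X         C         J
  init        1.078    0.5492   0.03532
  Δ           -1.03   -0.5151     1.545
  eq        0.04776   0.03408     1.581
  solve Keq expr → x = 0.5151; check Q = 5.0800e+04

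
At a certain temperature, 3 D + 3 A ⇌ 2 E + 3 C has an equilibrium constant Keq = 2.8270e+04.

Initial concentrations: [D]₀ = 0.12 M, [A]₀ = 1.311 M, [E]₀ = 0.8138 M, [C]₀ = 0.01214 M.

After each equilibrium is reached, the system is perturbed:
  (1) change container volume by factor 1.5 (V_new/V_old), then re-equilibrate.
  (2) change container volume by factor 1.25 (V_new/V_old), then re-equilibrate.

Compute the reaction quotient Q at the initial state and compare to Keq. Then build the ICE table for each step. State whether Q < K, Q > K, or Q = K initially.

Q₀ = 3.0433e-04; Q < K (proceeds forward)

Q₀ = 3.0433e-04 vs Keq = 2.8270e+04 ⇒ Q<K, forward
Step 1:
                   D          A          E          C
  Initial       0.12      1.311     0.8138    0.01214
  Change     -0.1167    -0.1167    0.07781     0.1167
  Equil     0.003281      1.194     0.8916     0.1289
  solve Keq expr → x = 0.03891; check Q = 2.8270e+04
Then change container volume by factor 1.5 (V_new/V_old).
Step 2:
                   D          A          E          C
  Initial   0.002187     0.7962     0.5944    0.08591
  Change  3.0609e-04 3.0609e-04 -2.0406e-04 -3.0609e-04
  Equil     0.002493     0.7965     0.5942     0.0856
  solve Keq expr → x = -1.0203e-04; check Q = 2.8270e+04
Then change container volume by factor 1.25 (V_new/V_old).
Step 3:
                   D          A          E          C
  Initial   0.001995     0.6372     0.4754    0.06848
  Change  1.4857e-04 1.4857e-04 -9.9048e-05 -1.4857e-04
  Equil     0.002143     0.6373     0.4753    0.06833
  solve Keq expr → x = -4.9524e-05; check Q = 2.8270e+04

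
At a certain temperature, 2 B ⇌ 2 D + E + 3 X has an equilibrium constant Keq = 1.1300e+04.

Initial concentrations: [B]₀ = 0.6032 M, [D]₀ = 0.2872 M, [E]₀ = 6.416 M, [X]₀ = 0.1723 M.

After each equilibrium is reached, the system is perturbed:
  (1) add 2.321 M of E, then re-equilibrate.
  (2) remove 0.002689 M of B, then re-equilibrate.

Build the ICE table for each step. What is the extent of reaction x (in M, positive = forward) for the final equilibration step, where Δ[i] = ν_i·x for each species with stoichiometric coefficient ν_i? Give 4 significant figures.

Q₀ = 0.00744 vs Keq = 1.1300e+04 ⇒ Q<K, forward
Step 1:
                  B         D         E         X
  I          0.6032    0.2872     6.416    0.1723
  C         -0.5807    0.5807    0.2903     0.871
  E         0.02253    0.8679     6.706     1.043
  solve Keq expr → x = 0.2903; check Q = 1.1300e+04
Then add 2.321 M of E.
Step 2:
                  B         D         E         X
  I         0.02253    0.8679     9.027     1.043
  C        0.003321 -0.003321  -0.00166 -0.004981
  E         0.02585    0.8645     9.026     1.038
  solve Keq expr → x = -0.00166; check Q = 1.1300e+04
Then remove 0.002689 M of B.
Step 3:
                  B         D         E         X
  I         0.02316    0.8645     9.026     1.038
  C        0.002475 -0.002475 -0.001238 -0.003713
  E         0.02564    0.8621     9.024     1.035
  solve Keq expr → x = -0.001238; check Q = 1.1300e+04

x = -0.001238 M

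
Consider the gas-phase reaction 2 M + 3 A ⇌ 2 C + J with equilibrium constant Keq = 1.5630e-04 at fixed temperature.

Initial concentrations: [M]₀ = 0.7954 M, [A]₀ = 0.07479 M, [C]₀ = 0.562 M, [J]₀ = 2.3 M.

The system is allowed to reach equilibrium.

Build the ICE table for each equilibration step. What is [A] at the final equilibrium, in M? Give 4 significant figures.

Q₀ = 2745 vs Keq = 1.5630e-04 ⇒ Q>K, reverse
Step 1:
                  M         A         C         J
  init       0.7954   0.07479     0.562       2.3
  Δ          0.5518    0.8278   -0.5518   -0.2759
  eq          1.347    0.9026   0.01015     2.024
  solve Keq expr → x = -0.2759; check Q = 1.5630e-04

[A]_eq = 0.9026 M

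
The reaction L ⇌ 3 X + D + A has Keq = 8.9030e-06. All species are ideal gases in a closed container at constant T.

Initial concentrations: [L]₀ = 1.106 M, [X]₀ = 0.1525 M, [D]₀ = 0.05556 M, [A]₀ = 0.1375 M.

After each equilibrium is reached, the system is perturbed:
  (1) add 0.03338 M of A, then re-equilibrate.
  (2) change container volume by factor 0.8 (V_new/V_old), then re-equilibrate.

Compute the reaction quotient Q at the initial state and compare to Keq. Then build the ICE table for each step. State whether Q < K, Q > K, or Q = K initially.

Q₀ = 2.4497e-05 vs Keq = 8.9030e-06 ⇒ Q>K, reverse
Step 1:
                    L           X           D           A
  I             1.106      0.1525     0.05556      0.1375
  C           0.01069    -0.03206    -0.01069    -0.01069
  E             1.117      0.1204     0.04487      0.1268
  solve Keq expr → x = -0.01069; check Q = 8.9030e-06
Then add 0.03338 M of A.
Step 2:
                    L           X           D           A
  I             1.117      0.1204     0.04487      0.1602
  C          0.002187    -0.00656   -0.002187   -0.002187
  E             1.119      0.1139     0.04269       0.158
  solve Keq expr → x = -0.002187; check Q = 8.9030e-06
Then change container volume by factor 0.8 (V_new/V_old).
Step 3:
                    L           X           D           A
  I             1.399      0.1424     0.05336      0.1975
  C          0.009223    -0.02767   -0.009223   -0.009223
  E             1.408      0.1147     0.04414      0.1883
  solve Keq expr → x = -0.009223; check Q = 8.9030e-06

Q₀ = 2.4497e-05; Q > K (proceeds reverse)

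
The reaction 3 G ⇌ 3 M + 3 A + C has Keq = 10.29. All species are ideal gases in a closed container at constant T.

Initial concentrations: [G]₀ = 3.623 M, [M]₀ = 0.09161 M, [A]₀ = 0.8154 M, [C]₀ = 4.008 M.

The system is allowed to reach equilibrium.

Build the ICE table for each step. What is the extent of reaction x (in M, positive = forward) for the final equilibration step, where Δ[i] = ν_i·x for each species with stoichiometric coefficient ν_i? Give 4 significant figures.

Q₀ = 3.5129e-05 vs Keq = 10.29 ⇒ Q<K, forward
Step 1:
                    G           M           A           C
  Initial       3.623     0.09161      0.8154       4.008
  Change       -1.326       1.326       1.326      0.4421
  Equil         2.297       1.418       2.142        4.45
  solve Keq expr → x = 0.4421; check Q = 10.29

x = 0.4421 M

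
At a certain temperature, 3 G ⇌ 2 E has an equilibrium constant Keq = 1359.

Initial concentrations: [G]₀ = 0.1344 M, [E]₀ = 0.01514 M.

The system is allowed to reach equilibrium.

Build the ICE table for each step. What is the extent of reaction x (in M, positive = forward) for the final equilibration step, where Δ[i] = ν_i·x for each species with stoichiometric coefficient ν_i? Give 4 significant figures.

x = 0.03865 M

Q₀ = 0.09442 vs Keq = 1359 ⇒ Q<K, forward
Step 1:
                   G          E
  I           0.1344    0.01514
  C          -0.1159     0.0773
  E          0.01846    0.09244
  solve Keq expr → x = 0.03865; check Q = 1359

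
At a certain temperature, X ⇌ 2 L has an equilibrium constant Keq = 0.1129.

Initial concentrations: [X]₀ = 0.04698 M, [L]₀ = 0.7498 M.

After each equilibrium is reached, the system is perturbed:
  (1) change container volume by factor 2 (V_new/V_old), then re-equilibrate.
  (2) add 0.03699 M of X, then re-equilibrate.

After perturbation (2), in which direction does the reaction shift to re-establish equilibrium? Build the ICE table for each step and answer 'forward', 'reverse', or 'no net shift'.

Direction: forward

Q₀ = 11.97 vs Keq = 0.1129 ⇒ Q>K, reverse
Step 1:
                   X          L
  Initial    0.04698     0.7498
  Change       0.279     -0.558
  Equil        0.326     0.1918
  solve Keq expr → x = -0.279; check Q = 0.1129
Then change container volume by factor 2 (V_new/V_old).
Step 2:
                   X          L
  Initial      0.163    0.09592
  Change    -0.01637    0.03274
  Equil       0.1466     0.1287
  solve Keq expr → x = 0.01637; check Q = 0.1129
Then add 0.03699 M of X.
Step 3:
                   X          L
  Initial     0.1836     0.1287
  Change   -0.006394    0.01279
  Equil       0.1772     0.1414
  solve Keq expr → x = 0.006394; check Q = 0.1129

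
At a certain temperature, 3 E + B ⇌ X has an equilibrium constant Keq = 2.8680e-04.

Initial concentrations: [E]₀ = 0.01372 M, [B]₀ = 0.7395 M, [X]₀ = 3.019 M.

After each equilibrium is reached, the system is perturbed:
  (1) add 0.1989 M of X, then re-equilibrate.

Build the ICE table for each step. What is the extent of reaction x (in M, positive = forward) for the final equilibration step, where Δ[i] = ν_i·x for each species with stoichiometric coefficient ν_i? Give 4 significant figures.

x = -0.1177 M

Q₀ = 1.5807e+06 vs Keq = 2.8680e-04 ⇒ Q>K, reverse
Step 1:
                  E         B         X
  Initial   0.01372    0.7395     3.019
  Change      7.731     2.577    -2.577
  Equil       7.745     3.317    0.4419
  solve Keq expr → x = -2.577; check Q = 2.8680e-04
Then add 0.1989 M of X.
Step 2:
                  E         B         X
  Initial     7.745     3.317    0.6408
  Change     0.3532    0.1177   -0.1177
  Equil       8.098     3.434    0.5231
  solve Keq expr → x = -0.1177; check Q = 2.8680e-04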